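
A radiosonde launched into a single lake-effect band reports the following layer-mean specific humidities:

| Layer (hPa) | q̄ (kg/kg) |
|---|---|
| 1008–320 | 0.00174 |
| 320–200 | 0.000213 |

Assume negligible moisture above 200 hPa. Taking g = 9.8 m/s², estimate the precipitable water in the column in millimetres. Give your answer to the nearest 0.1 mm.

Precipitable water is the column-integrated vapour mass per unit area: PW = (1/g) Σ q̄ Δp, with q in kg/kg and Δp in Pa (1 kg/m² of water = 1 mm).
Layer 1008–320 hPa: Δp = 688 hPa = 68800 Pa, q̄ = 0.00174 kg/kg → 0.00174 × 68800 / 9.8 = 12.22 mm
Layer 320–200 hPa: Δp = 120 hPa = 12000 Pa, q̄ = 0.000213 kg/kg → 0.000213 × 12000 / 9.8 = 0.26 mm
PW = 12.22 + 0.26 = 12.48 ≈ 12.5 mm.

PW ≈ 12.5 mm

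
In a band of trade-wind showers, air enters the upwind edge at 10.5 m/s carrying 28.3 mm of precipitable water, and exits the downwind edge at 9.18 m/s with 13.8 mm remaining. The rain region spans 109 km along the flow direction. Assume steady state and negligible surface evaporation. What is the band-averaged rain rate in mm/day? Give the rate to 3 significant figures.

Column moisture flux per unit crosswind length is F = V × PW.
Inflow: F_in = 10.5 × 28.3 = 297.15 mm·m/s
Outflow: F_out = 9.18 × 13.8 = 126.684 mm·m/s
Steady-state rate R = (F_in − F_out)/L = (297.15 − 126.684) / 109000 m = 1.564e-03 mm/s.
R = 1.564e-03 × 3600 × 24 = 135 mm/day.

R ≈ 135 mm/day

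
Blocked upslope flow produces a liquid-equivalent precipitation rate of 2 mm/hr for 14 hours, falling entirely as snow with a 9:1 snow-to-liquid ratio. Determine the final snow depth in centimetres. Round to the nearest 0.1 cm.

Liquid-equivalent depth = 2 × 14 = 28 mm.
Snow depth = 28 mm × 9 = 252 mm = 25.2 cm.

snow depth ≈ 25.2 cm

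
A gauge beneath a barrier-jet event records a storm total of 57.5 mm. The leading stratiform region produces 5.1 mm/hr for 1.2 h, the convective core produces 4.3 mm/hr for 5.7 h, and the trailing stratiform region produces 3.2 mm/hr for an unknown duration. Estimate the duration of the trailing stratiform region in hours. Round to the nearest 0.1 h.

duration ≈ 8.4 h

Known phases: 5.1 × 1.2 + 4.3 × 5.7 = 6.12 + 24.51 = 30.63 mm.
Remaining depth = 57.5 − 30.63 = 26.87 mm.
Duration = 26.87 / 3.2 = 8.4 h.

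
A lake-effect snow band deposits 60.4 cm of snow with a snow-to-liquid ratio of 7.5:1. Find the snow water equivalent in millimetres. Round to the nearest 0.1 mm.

SWE ≈ 80.5 mm

SWE = snow depth / ratio = 60.4 cm / 7.5 = 8.053 cm = 80.5 mm.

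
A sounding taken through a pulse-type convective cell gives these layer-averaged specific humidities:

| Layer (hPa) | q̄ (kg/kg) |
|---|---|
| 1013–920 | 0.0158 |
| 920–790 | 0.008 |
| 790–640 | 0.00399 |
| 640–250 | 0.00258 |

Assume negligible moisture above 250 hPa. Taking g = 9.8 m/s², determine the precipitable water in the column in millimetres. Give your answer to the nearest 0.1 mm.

PW ≈ 42.0 mm

Precipitable water is the column-integrated vapour mass per unit area: PW = (1/g) Σ q̄ Δp, with q in kg/kg and Δp in Pa (1 kg/m² of water = 1 mm).
Layer 1013–920 hPa: Δp = 93 hPa = 9300 Pa, q̄ = 0.0158 kg/kg → 0.0158 × 9300 / 9.8 = 14.99 mm
Layer 920–790 hPa: Δp = 130 hPa = 13000 Pa, q̄ = 0.008 kg/kg → 0.008 × 13000 / 9.8 = 10.61 mm
Layer 790–640 hPa: Δp = 150 hPa = 15000 Pa, q̄ = 0.00399 kg/kg → 0.00399 × 15000 / 9.8 = 6.11 mm
Layer 640–250 hPa: Δp = 390 hPa = 39000 Pa, q̄ = 0.00258 kg/kg → 0.00258 × 39000 / 9.8 = 10.27 mm
PW = 14.99 + 10.61 + 6.11 + 10.27 = 41.98 ≈ 42.0 mm.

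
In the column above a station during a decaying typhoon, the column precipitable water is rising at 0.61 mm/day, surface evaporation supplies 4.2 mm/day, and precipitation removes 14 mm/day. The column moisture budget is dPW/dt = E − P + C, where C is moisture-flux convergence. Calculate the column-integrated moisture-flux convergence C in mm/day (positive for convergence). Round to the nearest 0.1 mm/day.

C ≈ 10.4 mm/day

dPW/dt = +0.61 mm/day.
C = dPW/dt − E + P = (+0.61) − 4.2 + 14 = 10.4 mm/day.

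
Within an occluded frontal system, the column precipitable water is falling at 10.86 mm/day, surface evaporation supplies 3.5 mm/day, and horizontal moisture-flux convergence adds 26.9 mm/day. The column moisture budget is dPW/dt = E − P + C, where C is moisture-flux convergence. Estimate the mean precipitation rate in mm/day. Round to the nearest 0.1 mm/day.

dPW/dt = -10.86 mm/day.
P = E + C − dPW/dt = 3.5 + (26.9) − (-10.86) = 41.3 mm/day.

P ≈ 41.3 mm/day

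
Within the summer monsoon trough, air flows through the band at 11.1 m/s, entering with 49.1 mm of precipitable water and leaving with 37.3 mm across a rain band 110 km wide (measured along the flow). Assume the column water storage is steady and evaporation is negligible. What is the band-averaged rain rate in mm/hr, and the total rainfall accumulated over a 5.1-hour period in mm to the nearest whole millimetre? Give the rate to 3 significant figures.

R ≈ 4.29 mm/hr; total ≈ 22 mm

Column moisture flux per unit crosswind length is F = V × PW.
Inflow: F_in = 11.1 × 49.1 = 545.01 mm·m/s
Outflow: F_out = 11.1 × 37.3 = 414.03 mm·m/s
Steady-state rate R = (F_in − F_out)/L = (545.01 − 414.03) / 110000 m = 1.191e-03 mm/s.
R = 1.191e-03 × 3600 = 4.29 mm/hr.
Over 5.1 h: total = 4.29 × 5.1 = 21.879 ≈ 22 mm.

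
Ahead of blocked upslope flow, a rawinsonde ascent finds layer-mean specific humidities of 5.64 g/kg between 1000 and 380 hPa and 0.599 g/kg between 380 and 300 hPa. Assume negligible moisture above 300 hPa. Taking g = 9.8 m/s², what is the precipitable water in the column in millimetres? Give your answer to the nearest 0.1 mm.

PW ≈ 36.2 mm

Precipitable water is the column-integrated vapour mass per unit area: PW = (1/g) Σ q̄ Δp, with q in kg/kg and Δp in Pa (1 kg/m² of water = 1 mm).
Layer 1000–380 hPa: Δp = 620 hPa = 62000 Pa, q̄ = 0.00564 kg/kg → 0.00564 × 62000 / 9.8 = 35.68 mm
Layer 380–300 hPa: Δp = 80 hPa = 8000 Pa, q̄ = 0.000599 kg/kg → 0.000599 × 8000 / 9.8 = 0.49 mm
PW = 35.68 + 0.49 = 36.17 ≈ 36.2 mm.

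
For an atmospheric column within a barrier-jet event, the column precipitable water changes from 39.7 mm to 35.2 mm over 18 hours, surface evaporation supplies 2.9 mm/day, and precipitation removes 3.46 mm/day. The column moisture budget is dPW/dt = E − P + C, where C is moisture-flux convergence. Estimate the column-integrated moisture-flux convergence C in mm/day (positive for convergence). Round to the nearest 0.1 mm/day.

C ≈ -5.4 mm/day

dPW/dt = (35.2 − 39.7) mm / (18/24 day) = -6.000 mm/day.
C = dPW/dt − E + P = (-6.000) − 2.9 + 3.46 = -5.4 mm/day.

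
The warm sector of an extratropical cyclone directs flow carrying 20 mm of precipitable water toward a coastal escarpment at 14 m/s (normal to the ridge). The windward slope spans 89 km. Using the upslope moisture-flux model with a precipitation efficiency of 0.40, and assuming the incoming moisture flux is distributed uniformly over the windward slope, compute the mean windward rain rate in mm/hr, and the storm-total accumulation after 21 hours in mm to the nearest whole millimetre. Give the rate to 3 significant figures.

Incoming column moisture flux per unit ridge length: F = V × PW = 14 × 20 = 280 mm·m/s.
Spread over the 89 km slope with efficiency ε = 0.40: R = ε·F/W = 0.40 × 280 / 89000 m = 1.258e-03 mm/s.
R = 1.258e-03 × 3600 = 4.53 mm/hr.
Over 21 h: total = 4.53 × 21 = 95.13 ≈ 95 mm.

R ≈ 4.53 mm/hr; total ≈ 95 mm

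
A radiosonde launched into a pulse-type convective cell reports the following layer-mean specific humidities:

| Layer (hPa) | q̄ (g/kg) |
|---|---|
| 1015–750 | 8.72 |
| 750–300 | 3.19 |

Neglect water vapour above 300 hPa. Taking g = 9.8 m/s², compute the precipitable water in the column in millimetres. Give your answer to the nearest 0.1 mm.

PW ≈ 38.2 mm

Precipitable water is the column-integrated vapour mass per unit area: PW = (1/g) Σ q̄ Δp, with q in kg/kg and Δp in Pa (1 kg/m² of water = 1 mm).
Layer 1015–750 hPa: Δp = 265 hPa = 26500 Pa, q̄ = 0.00872 kg/kg → 0.00872 × 26500 / 9.8 = 23.58 mm
Layer 750–300 hPa: Δp = 450 hPa = 45000 Pa, q̄ = 0.00319 kg/kg → 0.00319 × 45000 / 9.8 = 14.65 mm
PW = 23.58 + 14.65 = 38.23 ≈ 38.2 mm.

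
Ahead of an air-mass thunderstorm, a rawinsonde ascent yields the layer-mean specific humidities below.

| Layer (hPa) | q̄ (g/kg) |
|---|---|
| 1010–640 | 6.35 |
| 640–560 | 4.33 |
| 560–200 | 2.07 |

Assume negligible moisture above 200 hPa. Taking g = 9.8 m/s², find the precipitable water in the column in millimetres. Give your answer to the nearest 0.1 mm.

PW ≈ 35.1 mm

Precipitable water is the column-integrated vapour mass per unit area: PW = (1/g) Σ q̄ Δp, with q in kg/kg and Δp in Pa (1 kg/m² of water = 1 mm).
Layer 1010–640 hPa: Δp = 370 hPa = 37000 Pa, q̄ = 0.00635 kg/kg → 0.00635 × 37000 / 9.8 = 23.97 mm
Layer 640–560 hPa: Δp = 80 hPa = 8000 Pa, q̄ = 0.00433 kg/kg → 0.00433 × 8000 / 9.8 = 3.53 mm
Layer 560–200 hPa: Δp = 360 hPa = 36000 Pa, q̄ = 0.00207 kg/kg → 0.00207 × 36000 / 9.8 = 7.60 mm
PW = 23.97 + 3.53 + 7.60 = 35.10 ≈ 35.1 mm.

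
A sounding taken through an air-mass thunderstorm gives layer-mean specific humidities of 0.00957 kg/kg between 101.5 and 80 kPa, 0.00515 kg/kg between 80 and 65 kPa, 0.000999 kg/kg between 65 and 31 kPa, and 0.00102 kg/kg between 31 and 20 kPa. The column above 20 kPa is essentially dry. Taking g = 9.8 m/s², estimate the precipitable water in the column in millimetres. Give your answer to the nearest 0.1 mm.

PW ≈ 33.5 mm

Precipitable water is the column-integrated vapour mass per unit area: PW = (1/g) Σ q̄ Δp, with q in kg/kg and Δp in Pa (1 kg/m² of water = 1 mm).
Layer 101.5–80 kPa: Δp = 215 hPa = 21500 Pa, q̄ = 0.00957 kg/kg → 0.00957 × 21500 / 9.8 = 21.00 mm
Layer 80–65 kPa: Δp = 150 hPa = 15000 Pa, q̄ = 0.00515 kg/kg → 0.00515 × 15000 / 9.8 = 7.88 mm
Layer 65–31 kPa: Δp = 340 hPa = 34000 Pa, q̄ = 0.000999 kg/kg → 0.000999 × 34000 / 9.8 = 3.47 mm
Layer 31–20 kPa: Δp = 110 hPa = 11000 Pa, q̄ = 0.00102 kg/kg → 0.00102 × 11000 / 9.8 = 1.14 mm
PW = 21.00 + 7.88 + 3.47 + 1.14 = 33.49 ≈ 33.5 mm.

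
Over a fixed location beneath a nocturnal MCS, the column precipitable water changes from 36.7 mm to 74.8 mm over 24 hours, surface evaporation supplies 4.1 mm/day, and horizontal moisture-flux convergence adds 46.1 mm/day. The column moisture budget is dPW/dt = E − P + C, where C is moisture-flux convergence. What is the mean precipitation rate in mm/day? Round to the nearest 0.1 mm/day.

dPW/dt = (74.8 − 36.7) mm / (24/24 day) = +38.100 mm/day.
P = E + C − dPW/dt = 4.1 + (46.1) − (+38.100) = 12.1 mm/day.

P ≈ 12.1 mm/day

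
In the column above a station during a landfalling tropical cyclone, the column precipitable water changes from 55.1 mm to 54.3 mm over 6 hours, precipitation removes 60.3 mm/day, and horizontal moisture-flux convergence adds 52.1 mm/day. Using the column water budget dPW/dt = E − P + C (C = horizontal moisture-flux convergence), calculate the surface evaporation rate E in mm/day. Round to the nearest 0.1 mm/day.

dPW/dt = (54.3 − 55.1) mm / (6/24 day) = -3.200 mm/day.
E = dPW/dt + P − C = (-3.200) + 60.3 − (52.1) = 5.0 mm/day.

E ≈ 5.0 mm/day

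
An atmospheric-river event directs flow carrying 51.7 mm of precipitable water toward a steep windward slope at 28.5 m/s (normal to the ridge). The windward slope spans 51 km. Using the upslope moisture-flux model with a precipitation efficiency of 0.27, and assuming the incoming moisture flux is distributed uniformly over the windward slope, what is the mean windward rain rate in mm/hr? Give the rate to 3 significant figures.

R ≈ 28.1 mm/hr

Incoming column moisture flux per unit ridge length: F = V × PW = 28.5 × 51.7 = 1473.45 mm·m/s.
Spread over the 51 km slope with efficiency ε = 0.27: R = ε·F/W = 0.27 × 1473.45 / 51000 m = 7.801e-03 mm/s.
R = 7.801e-03 × 3600 = 28.1 mm/hr.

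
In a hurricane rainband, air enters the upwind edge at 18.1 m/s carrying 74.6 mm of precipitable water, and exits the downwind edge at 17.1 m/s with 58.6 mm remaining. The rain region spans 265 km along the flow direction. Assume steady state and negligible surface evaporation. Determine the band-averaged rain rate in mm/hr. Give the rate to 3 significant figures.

R ≈ 4.73 mm/hr

Column moisture flux per unit crosswind length is F = V × PW.
Inflow: F_in = 18.1 × 74.6 = 1350.26 mm·m/s
Outflow: F_out = 17.1 × 58.6 = 1002.06 mm·m/s
Steady-state rate R = (F_in − F_out)/L = (1350.26 − 1002.06) / 265000 m = 1.314e-03 mm/s.
R = 1.314e-03 × 3600 = 4.73 mm/hr.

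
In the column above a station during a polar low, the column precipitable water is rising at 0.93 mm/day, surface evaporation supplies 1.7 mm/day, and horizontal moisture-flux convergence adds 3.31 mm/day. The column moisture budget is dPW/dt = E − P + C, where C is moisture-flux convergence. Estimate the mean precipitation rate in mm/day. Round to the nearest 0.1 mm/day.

dPW/dt = +0.93 mm/day.
P = E + C − dPW/dt = 1.7 + (3.31) − (+0.93) = 4.1 mm/day.

P ≈ 4.1 mm/day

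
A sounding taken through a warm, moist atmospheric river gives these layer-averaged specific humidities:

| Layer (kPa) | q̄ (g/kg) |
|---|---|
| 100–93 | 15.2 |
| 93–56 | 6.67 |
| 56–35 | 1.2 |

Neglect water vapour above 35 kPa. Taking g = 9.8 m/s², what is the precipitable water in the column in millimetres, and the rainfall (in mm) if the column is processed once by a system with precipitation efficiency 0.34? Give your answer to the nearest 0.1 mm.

Precipitable water is the column-integrated vapour mass per unit area: PW = (1/g) Σ q̄ Δp, with q in kg/kg and Δp in Pa (1 kg/m² of water = 1 mm).
Layer 100–93 kPa: Δp = 70 hPa = 7000 Pa, q̄ = 0.0152 kg/kg → 0.0152 × 7000 / 9.8 = 10.86 mm
Layer 93–56 kPa: Δp = 370 hPa = 37000 Pa, q̄ = 0.00667 kg/kg → 0.00667 × 37000 / 9.8 = 25.18 mm
Layer 56–35 kPa: Δp = 210 hPa = 21000 Pa, q̄ = 0.0012 kg/kg → 0.0012 × 21000 / 9.8 = 2.57 mm
PW = 10.86 + 25.18 + 2.57 = 38.61 ≈ 38.6 mm.
Rainfall = ε × PW = 0.34 × 38.6 = 13.1 mm.

PW ≈ 38.6 mm; rainfall ≈ 13.1 mm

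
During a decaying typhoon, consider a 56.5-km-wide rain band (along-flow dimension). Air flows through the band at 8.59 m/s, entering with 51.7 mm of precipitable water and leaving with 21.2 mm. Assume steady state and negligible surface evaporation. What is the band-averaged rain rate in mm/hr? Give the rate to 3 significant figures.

R ≈ 16.7 mm/hr

Column moisture flux per unit crosswind length is F = V × PW.
Inflow: F_in = 8.59 × 51.7 = 444.103 mm·m/s
Outflow: F_out = 8.59 × 21.2 = 182.108 mm·m/s
Steady-state rate R = (F_in − F_out)/L = (444.103 − 182.108) / 56500 m = 4.637e-03 mm/s.
R = 4.637e-03 × 3600 = 16.7 mm/hr.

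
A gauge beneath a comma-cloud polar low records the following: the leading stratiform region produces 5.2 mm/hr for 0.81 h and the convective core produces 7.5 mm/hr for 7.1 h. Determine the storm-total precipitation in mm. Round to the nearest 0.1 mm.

total ≈ 57.5 mm

Total = Σ Rᵢ Δtᵢ = 5.2 × 0.81 + 7.5 × 7.1
      = 4.212 + 53.25 = 57.5 mm.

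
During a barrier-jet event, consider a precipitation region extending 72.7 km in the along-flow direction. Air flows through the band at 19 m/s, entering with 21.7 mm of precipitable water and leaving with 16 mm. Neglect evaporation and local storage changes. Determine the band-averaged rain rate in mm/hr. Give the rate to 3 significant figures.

Column moisture flux per unit crosswind length is F = V × PW.
Inflow: F_in = 19 × 21.7 = 412.3 mm·m/s
Outflow: F_out = 19 × 16 = 304 mm·m/s
Steady-state rate R = (F_in − F_out)/L = (412.3 − 304) / 72700 m = 1.490e-03 mm/s.
R = 1.490e-03 × 3600 = 5.36 mm/hr.

R ≈ 5.36 mm/hr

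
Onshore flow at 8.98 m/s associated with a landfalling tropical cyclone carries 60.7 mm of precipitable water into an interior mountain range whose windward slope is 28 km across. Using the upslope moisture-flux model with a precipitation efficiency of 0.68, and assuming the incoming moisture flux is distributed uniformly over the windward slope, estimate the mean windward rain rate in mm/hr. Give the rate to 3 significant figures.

Incoming column moisture flux per unit ridge length: F = V × PW = 8.98 × 60.7 = 545.086 mm·m/s.
Spread over the 28 km slope with efficiency ε = 0.68: R = ε·F/W = 0.68 × 545.086 / 28000 m = 1.324e-02 mm/s.
R = 1.324e-02 × 3600 = 47.7 mm/hr.

R ≈ 47.7 mm/hr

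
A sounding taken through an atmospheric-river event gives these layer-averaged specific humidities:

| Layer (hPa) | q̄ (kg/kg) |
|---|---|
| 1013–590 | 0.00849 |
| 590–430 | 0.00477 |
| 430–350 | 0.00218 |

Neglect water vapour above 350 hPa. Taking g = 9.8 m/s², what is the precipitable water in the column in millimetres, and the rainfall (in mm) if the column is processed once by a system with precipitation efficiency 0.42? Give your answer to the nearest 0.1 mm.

Precipitable water is the column-integrated vapour mass per unit area: PW = (1/g) Σ q̄ Δp, with q in kg/kg and Δp in Pa (1 kg/m² of water = 1 mm).
Layer 1013–590 hPa: Δp = 423 hPa = 42300 Pa, q̄ = 0.00849 kg/kg → 0.00849 × 42300 / 9.8 = 36.65 mm
Layer 590–430 hPa: Δp = 160 hPa = 16000 Pa, q̄ = 0.00477 kg/kg → 0.00477 × 16000 / 9.8 = 7.79 mm
Layer 430–350 hPa: Δp = 80 hPa = 8000 Pa, q̄ = 0.00218 kg/kg → 0.00218 × 8000 / 9.8 = 1.78 mm
PW = 36.65 + 7.79 + 1.78 = 46.22 ≈ 46.2 mm.
Rainfall = ε × PW = 0.42 × 46.2 = 19.4 mm.

PW ≈ 46.2 mm; rainfall ≈ 19.4 mm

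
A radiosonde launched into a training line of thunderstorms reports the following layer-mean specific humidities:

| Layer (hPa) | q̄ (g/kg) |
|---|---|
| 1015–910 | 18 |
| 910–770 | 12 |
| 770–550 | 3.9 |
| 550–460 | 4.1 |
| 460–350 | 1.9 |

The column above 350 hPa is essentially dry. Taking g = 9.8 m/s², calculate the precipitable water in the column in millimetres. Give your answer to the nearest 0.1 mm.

Precipitable water is the column-integrated vapour mass per unit area: PW = (1/g) Σ q̄ Δp, with q in kg/kg and Δp in Pa (1 kg/m² of water = 1 mm).
Layer 1015–910 hPa: Δp = 105 hPa = 10500 Pa, q̄ = 0.018 kg/kg → 0.018 × 10500 / 9.8 = 19.29 mm
Layer 910–770 hPa: Δp = 140 hPa = 14000 Pa, q̄ = 0.012 kg/kg → 0.012 × 14000 / 9.8 = 17.14 mm
Layer 770–550 hPa: Δp = 220 hPa = 22000 Pa, q̄ = 0.0039 kg/kg → 0.0039 × 22000 / 9.8 = 8.76 mm
Layer 550–460 hPa: Δp = 90 hPa = 9000 Pa, q̄ = 0.0041 kg/kg → 0.0041 × 9000 / 9.8 = 3.77 mm
Layer 460–350 hPa: Δp = 110 hPa = 11000 Pa, q̄ = 0.0019 kg/kg → 0.0019 × 11000 / 9.8 = 2.13 mm
PW = 19.29 + 17.14 + 8.76 + 3.77 + 2.13 = 51.09 ≈ 51.1 mm.

PW ≈ 51.1 mm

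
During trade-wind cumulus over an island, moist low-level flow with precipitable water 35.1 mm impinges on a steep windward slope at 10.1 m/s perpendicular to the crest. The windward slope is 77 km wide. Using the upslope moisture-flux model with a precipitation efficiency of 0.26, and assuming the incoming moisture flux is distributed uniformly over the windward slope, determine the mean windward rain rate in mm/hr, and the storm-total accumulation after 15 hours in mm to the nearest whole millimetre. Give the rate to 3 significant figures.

R ≈ 4.31 mm/hr; total ≈ 65 mm

Incoming column moisture flux per unit ridge length: F = V × PW = 10.1 × 35.1 = 354.51 mm·m/s.
Spread over the 77 km slope with efficiency ε = 0.26: R = ε·F/W = 0.26 × 354.51 / 77000 m = 1.197e-03 mm/s.
R = 1.197e-03 × 3600 = 4.31 mm/hr.
Over 15 h: total = 4.31 × 15 = 64.65 ≈ 65 mm.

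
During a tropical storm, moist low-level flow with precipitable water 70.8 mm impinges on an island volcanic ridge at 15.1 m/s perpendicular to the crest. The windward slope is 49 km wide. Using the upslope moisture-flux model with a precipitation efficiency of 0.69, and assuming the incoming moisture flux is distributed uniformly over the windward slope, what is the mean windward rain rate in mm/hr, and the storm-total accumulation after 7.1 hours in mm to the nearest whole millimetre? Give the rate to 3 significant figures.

Incoming column moisture flux per unit ridge length: F = V × PW = 15.1 × 70.8 = 1069.08 mm·m/s.
Spread over the 49 km slope with efficiency ε = 0.69: R = ε·F/W = 0.69 × 1069.08 / 49000 m = 1.505e-02 mm/s.
R = 1.505e-02 × 3600 = 54.2 mm/hr.
Over 7.1 h: total = 54.2 × 7.1 = 384.82 ≈ 385 mm.

R ≈ 54.2 mm/hr; total ≈ 385 mm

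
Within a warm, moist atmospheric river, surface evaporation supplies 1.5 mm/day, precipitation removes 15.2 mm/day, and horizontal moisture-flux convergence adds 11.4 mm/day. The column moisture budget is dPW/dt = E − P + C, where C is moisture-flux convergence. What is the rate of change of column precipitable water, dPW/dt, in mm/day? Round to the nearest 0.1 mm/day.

dPW/dt ≈ -2.3 mm/day

dPW/dt = E − P + C = 1.5 − 15.2 + (11.4) = -2.3 mm/day.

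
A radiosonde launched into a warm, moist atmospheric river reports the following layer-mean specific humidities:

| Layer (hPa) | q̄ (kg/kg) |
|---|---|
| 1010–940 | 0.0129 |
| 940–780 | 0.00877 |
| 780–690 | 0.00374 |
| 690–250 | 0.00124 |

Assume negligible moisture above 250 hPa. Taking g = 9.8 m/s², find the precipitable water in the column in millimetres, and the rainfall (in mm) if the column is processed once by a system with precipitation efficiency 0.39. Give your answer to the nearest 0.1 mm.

Precipitable water is the column-integrated vapour mass per unit area: PW = (1/g) Σ q̄ Δp, with q in kg/kg and Δp in Pa (1 kg/m² of water = 1 mm).
Layer 1010–940 hPa: Δp = 70 hPa = 7000 Pa, q̄ = 0.0129 kg/kg → 0.0129 × 7000 / 9.8 = 9.21 mm
Layer 940–780 hPa: Δp = 160 hPa = 16000 Pa, q̄ = 0.00877 kg/kg → 0.00877 × 16000 / 9.8 = 14.32 mm
Layer 780–690 hPa: Δp = 90 hPa = 9000 Pa, q̄ = 0.00374 kg/kg → 0.00374 × 9000 / 9.8 = 3.43 mm
Layer 690–250 hPa: Δp = 440 hPa = 44000 Pa, q̄ = 0.00124 kg/kg → 0.00124 × 44000 / 9.8 = 5.57 mm
PW = 9.21 + 14.32 + 3.43 + 5.57 = 32.53 ≈ 32.5 mm.
Rainfall = ε × PW = 0.39 × 32.5 = 12.7 mm.

PW ≈ 32.5 mm; rainfall ≈ 12.7 mm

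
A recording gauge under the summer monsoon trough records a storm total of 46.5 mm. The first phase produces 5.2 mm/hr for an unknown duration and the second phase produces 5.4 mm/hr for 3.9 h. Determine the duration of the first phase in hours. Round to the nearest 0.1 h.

duration ≈ 4.9 h

Known phases: 5.4 × 3.9 = 21.06 mm.
Remaining depth = 46.5 − 21.06 = 25.44 mm.
Duration = 25.44 / 5.2 = 4.9 h.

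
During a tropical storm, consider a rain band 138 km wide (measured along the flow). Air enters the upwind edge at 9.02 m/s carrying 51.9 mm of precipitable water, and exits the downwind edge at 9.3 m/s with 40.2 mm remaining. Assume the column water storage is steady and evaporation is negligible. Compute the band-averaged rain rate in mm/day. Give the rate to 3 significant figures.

Column moisture flux per unit crosswind length is F = V × PW.
Inflow: F_in = 9.02 × 51.9 = 468.138 mm·m/s
Outflow: F_out = 9.3 × 40.2 = 373.86 mm·m/s
Steady-state rate R = (F_in − F_out)/L = (468.138 − 373.86) / 138000 m = 6.832e-04 mm/s.
R = 6.832e-04 × 3600 × 24 = 59.0 mm/day.

R ≈ 59.0 mm/day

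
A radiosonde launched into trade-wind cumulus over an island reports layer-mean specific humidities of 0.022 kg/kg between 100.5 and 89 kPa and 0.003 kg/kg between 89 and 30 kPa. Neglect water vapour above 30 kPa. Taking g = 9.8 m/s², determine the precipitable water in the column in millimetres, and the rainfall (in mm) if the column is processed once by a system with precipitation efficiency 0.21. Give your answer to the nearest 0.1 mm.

Precipitable water is the column-integrated vapour mass per unit area: PW = (1/g) Σ q̄ Δp, with q in kg/kg and Δp in Pa (1 kg/m² of water = 1 mm).
Layer 100.5–89 kPa: Δp = 115 hPa = 11500 Pa, q̄ = 0.022 kg/kg → 0.022 × 11500 / 9.8 = 25.82 mm
Layer 89–30 kPa: Δp = 590 hPa = 59000 Pa, q̄ = 0.003 kg/kg → 0.003 × 59000 / 9.8 = 18.06 mm
PW = 25.82 + 18.06 = 43.88 ≈ 43.9 mm.
Rainfall = ε × PW = 0.21 × 43.9 = 9.2 mm.

PW ≈ 43.9 mm; rainfall ≈ 9.2 mm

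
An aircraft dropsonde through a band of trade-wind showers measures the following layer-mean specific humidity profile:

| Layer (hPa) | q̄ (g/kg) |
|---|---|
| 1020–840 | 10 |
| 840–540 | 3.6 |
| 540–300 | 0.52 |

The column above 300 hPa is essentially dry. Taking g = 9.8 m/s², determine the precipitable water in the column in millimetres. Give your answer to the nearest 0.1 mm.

Precipitable water is the column-integrated vapour mass per unit area: PW = (1/g) Σ q̄ Δp, with q in kg/kg and Δp in Pa (1 kg/m² of water = 1 mm).
Layer 1020–840 hPa: Δp = 180 hPa = 18000 Pa, q̄ = 0.01 kg/kg → 0.01 × 18000 / 9.8 = 18.37 mm
Layer 840–540 hPa: Δp = 300 hPa = 30000 Pa, q̄ = 0.0036 kg/kg → 0.0036 × 30000 / 9.8 = 11.02 mm
Layer 540–300 hPa: Δp = 240 hPa = 24000 Pa, q̄ = 0.00052 kg/kg → 0.00052 × 24000 / 9.8 = 1.27 mm
PW = 18.37 + 11.02 + 1.27 = 30.66 ≈ 30.7 mm.

PW ≈ 30.7 mm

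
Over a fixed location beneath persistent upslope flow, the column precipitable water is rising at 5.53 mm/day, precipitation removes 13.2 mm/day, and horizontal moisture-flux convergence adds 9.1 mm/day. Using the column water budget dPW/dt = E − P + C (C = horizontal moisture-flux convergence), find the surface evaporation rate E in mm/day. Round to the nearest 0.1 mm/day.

dPW/dt = +5.53 mm/day.
E = dPW/dt + P − C = (+5.53) + 13.2 − (9.1) = 9.6 mm/day.

E ≈ 9.6 mm/day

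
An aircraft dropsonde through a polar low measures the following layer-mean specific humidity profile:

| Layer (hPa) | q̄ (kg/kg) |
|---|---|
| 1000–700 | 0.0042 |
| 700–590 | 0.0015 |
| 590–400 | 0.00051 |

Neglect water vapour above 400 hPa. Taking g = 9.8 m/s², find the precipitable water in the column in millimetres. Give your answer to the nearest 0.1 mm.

PW ≈ 15.5 mm

Precipitable water is the column-integrated vapour mass per unit area: PW = (1/g) Σ q̄ Δp, with q in kg/kg and Δp in Pa (1 kg/m² of water = 1 mm).
Layer 1000–700 hPa: Δp = 300 hPa = 30000 Pa, q̄ = 0.0042 kg/kg → 0.0042 × 30000 / 9.8 = 12.86 mm
Layer 700–590 hPa: Δp = 110 hPa = 11000 Pa, q̄ = 0.0015 kg/kg → 0.0015 × 11000 / 9.8 = 1.68 mm
Layer 590–400 hPa: Δp = 190 hPa = 19000 Pa, q̄ = 0.00051 kg/kg → 0.00051 × 19000 / 9.8 = 0.99 mm
PW = 12.86 + 1.68 + 0.99 = 15.53 ≈ 15.5 mm.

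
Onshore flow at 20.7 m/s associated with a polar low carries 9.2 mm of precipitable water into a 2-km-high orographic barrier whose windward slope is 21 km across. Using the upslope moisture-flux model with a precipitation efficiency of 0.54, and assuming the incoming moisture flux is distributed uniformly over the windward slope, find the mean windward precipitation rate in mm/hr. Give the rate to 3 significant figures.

Incoming column moisture flux per unit ridge length: F = V × PW = 20.7 × 9.2 = 190.44 mm·m/s.
Spread over the 21 km slope with efficiency ε = 0.54: R = ε·F/W = 0.54 × 190.44 / 21000 m = 4.897e-03 mm/s.
R = 4.897e-03 × 3600 = 17.6 mm/hr.

R ≈ 17.6 mm/hr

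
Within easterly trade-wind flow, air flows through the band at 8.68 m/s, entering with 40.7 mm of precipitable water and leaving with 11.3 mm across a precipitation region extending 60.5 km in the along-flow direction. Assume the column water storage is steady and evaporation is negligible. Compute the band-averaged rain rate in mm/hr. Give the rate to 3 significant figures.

Column moisture flux per unit crosswind length is F = V × PW.
Inflow: F_in = 8.68 × 40.7 = 353.276 mm·m/s
Outflow: F_out = 8.68 × 11.3 = 98.084 mm·m/s
Steady-state rate R = (F_in − F_out)/L = (353.276 − 98.084) / 60500 m = 4.218e-03 mm/s.
R = 4.218e-03 × 3600 = 15.2 mm/hr.

R ≈ 15.2 mm/hr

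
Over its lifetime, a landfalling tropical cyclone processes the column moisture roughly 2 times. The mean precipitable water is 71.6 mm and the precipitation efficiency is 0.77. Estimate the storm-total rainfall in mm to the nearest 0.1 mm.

Each cycle deposits ε × PW = 0.77 × 71.6 = 55.132 mm.
Over 2 cycles: 2 × 55.132 = 110.3 mm.

rainfall ≈ 110.3 mm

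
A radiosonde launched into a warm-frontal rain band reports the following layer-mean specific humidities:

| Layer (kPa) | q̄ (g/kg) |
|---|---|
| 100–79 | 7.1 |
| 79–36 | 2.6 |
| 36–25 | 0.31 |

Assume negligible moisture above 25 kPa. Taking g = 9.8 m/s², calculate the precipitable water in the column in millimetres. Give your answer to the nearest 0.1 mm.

PW ≈ 27.0 mm

Precipitable water is the column-integrated vapour mass per unit area: PW = (1/g) Σ q̄ Δp, with q in kg/kg and Δp in Pa (1 kg/m² of water = 1 mm).
Layer 100–79 kPa: Δp = 210 hPa = 21000 Pa, q̄ = 0.0071 kg/kg → 0.0071 × 21000 / 9.8 = 15.21 mm
Layer 79–36 kPa: Δp = 430 hPa = 43000 Pa, q̄ = 0.0026 kg/kg → 0.0026 × 43000 / 9.8 = 11.41 mm
Layer 36–25 kPa: Δp = 110 hPa = 11000 Pa, q̄ = 0.00031 kg/kg → 0.00031 × 11000 / 9.8 = 0.35 mm
PW = 15.21 + 11.41 + 0.35 = 26.97 ≈ 27.0 mm.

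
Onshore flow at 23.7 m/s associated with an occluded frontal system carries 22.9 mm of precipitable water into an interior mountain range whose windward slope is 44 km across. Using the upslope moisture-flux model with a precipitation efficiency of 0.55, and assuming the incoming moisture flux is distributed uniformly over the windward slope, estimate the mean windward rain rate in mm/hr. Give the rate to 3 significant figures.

R ≈ 24.4 mm/hr

Incoming column moisture flux per unit ridge length: F = V × PW = 23.7 × 22.9 = 542.73 mm·m/s.
Spread over the 44 km slope with efficiency ε = 0.55: R = ε·F/W = 0.55 × 542.73 / 44000 m = 6.784e-03 mm/s.
R = 6.784e-03 × 3600 = 24.4 mm/hr.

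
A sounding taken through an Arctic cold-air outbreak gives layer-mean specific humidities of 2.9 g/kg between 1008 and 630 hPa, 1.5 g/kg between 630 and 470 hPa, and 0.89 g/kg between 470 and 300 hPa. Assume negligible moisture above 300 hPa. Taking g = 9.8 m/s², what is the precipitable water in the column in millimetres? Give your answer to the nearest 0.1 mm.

Precipitable water is the column-integrated vapour mass per unit area: PW = (1/g) Σ q̄ Δp, with q in kg/kg and Δp in Pa (1 kg/m² of water = 1 mm).
Layer 1008–630 hPa: Δp = 378 hPa = 37800 Pa, q̄ = 0.0029 kg/kg → 0.0029 × 37800 / 9.8 = 11.19 mm
Layer 630–470 hPa: Δp = 160 hPa = 16000 Pa, q̄ = 0.0015 kg/kg → 0.0015 × 16000 / 9.8 = 2.45 mm
Layer 470–300 hPa: Δp = 170 hPa = 17000 Pa, q̄ = 0.00089 kg/kg → 0.00089 × 17000 / 9.8 = 1.54 mm
PW = 11.19 + 2.45 + 1.54 = 15.18 ≈ 15.2 mm.

PW ≈ 15.2 mm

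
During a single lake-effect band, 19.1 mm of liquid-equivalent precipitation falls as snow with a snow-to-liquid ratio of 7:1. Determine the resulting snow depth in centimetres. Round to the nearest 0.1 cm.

snow depth ≈ 13.4 cm

Snow depth = liquid × ratio = 19.1 mm × 7 = 133.7 mm = 13.4 cm.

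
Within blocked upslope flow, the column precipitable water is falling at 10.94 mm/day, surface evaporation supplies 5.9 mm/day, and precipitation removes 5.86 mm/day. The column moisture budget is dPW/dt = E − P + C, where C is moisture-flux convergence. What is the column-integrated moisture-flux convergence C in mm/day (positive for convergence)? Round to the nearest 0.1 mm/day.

dPW/dt = -10.94 mm/day.
C = dPW/dt − E + P = (-10.94) − 5.9 + 5.86 = -11.0 mm/day.

C ≈ -11.0 mm/day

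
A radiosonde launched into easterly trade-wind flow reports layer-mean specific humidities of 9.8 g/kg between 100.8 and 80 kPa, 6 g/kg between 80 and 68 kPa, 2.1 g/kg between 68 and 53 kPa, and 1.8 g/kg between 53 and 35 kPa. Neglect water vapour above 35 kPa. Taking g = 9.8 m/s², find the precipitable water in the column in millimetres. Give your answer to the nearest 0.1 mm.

Precipitable water is the column-integrated vapour mass per unit area: PW = (1/g) Σ q̄ Δp, with q in kg/kg and Δp in Pa (1 kg/m² of water = 1 mm).
Layer 100.8–80 kPa: Δp = 208 hPa = 20800 Pa, q̄ = 0.0098 kg/kg → 0.0098 × 20800 / 9.8 = 20.80 mm
Layer 80–68 kPa: Δp = 120 hPa = 12000 Pa, q̄ = 0.006 kg/kg → 0.006 × 12000 / 9.8 = 7.35 mm
Layer 68–53 kPa: Δp = 150 hPa = 15000 Pa, q̄ = 0.0021 kg/kg → 0.0021 × 15000 / 9.8 = 3.21 mm
Layer 53–35 kPa: Δp = 180 hPa = 18000 Pa, q̄ = 0.0018 kg/kg → 0.0018 × 18000 / 9.8 = 3.31 mm
PW = 20.80 + 7.35 + 3.21 + 3.31 = 34.67 ≈ 34.7 mm.

PW ≈ 34.7 mm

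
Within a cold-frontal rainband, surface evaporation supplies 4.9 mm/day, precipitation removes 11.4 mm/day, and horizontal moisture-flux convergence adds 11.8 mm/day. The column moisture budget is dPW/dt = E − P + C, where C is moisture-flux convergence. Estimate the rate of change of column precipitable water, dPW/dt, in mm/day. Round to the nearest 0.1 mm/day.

dPW/dt ≈ 5.3 mm/day

dPW/dt = E − P + C = 4.9 − 11.4 + (11.8) = 5.3 mm/day.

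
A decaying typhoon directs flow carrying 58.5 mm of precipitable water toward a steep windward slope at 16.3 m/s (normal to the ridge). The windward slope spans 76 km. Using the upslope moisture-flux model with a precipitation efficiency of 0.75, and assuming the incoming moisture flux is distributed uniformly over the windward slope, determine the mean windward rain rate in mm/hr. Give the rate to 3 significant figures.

Incoming column moisture flux per unit ridge length: F = V × PW = 16.3 × 58.5 = 953.55 mm·m/s.
Spread over the 76 km slope with efficiency ε = 0.75: R = ε·F/W = 0.75 × 953.55 / 76000 m = 9.410e-03 mm/s.
R = 9.410e-03 × 3600 = 33.9 mm/hr.

R ≈ 33.9 mm/hr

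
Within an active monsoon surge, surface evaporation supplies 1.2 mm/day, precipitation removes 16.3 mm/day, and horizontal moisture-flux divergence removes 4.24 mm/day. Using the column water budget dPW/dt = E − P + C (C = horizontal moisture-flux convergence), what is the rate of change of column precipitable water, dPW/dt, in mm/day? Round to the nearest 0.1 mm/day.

dPW/dt = E − P + C = 1.2 − 16.3 + (-4.24) = -19.3 mm/day.

dPW/dt ≈ -19.3 mm/day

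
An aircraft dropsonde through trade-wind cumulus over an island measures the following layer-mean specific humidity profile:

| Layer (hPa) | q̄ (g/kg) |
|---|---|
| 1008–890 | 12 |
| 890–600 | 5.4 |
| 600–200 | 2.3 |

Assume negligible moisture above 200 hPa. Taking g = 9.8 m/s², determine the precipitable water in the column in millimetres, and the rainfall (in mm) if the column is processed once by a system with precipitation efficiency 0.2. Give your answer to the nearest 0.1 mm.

Precipitable water is the column-integrated vapour mass per unit area: PW = (1/g) Σ q̄ Δp, with q in kg/kg and Δp in Pa (1 kg/m² of water = 1 mm).
Layer 1008–890 hPa: Δp = 118 hPa = 11800 Pa, q̄ = 0.012 kg/kg → 0.012 × 11800 / 9.8 = 14.45 mm
Layer 890–600 hPa: Δp = 290 hPa = 29000 Pa, q̄ = 0.0054 kg/kg → 0.0054 × 29000 / 9.8 = 15.98 mm
Layer 600–200 hPa: Δp = 400 hPa = 40000 Pa, q̄ = 0.0023 kg/kg → 0.0023 × 40000 / 9.8 = 9.39 mm
PW = 14.45 + 15.98 + 9.39 = 39.82 ≈ 39.8 mm.
Rainfall = ε × PW = 0.2 × 39.8 = 8.0 mm.

PW ≈ 39.8 mm; rainfall ≈ 8.0 mm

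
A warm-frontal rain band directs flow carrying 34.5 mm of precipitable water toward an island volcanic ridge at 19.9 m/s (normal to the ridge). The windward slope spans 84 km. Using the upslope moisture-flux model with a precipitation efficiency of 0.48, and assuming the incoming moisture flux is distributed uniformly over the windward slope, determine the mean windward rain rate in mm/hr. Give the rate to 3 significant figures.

Incoming column moisture flux per unit ridge length: F = V × PW = 19.9 × 34.5 = 686.55 mm·m/s.
Spread over the 84 km slope with efficiency ε = 0.48: R = ε·F/W = 0.48 × 686.55 / 84000 m = 3.923e-03 mm/s.
R = 3.923e-03 × 3600 = 14.1 mm/hr.

R ≈ 14.1 mm/hr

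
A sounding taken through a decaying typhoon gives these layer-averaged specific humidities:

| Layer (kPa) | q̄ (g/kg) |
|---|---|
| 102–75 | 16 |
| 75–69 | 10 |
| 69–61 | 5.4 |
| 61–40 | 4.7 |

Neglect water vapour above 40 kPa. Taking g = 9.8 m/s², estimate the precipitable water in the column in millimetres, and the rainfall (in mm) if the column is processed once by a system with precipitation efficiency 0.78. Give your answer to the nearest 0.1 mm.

Precipitable water is the column-integrated vapour mass per unit area: PW = (1/g) Σ q̄ Δp, with q in kg/kg and Δp in Pa (1 kg/m² of water = 1 mm).
Layer 102–75 kPa: Δp = 270 hPa = 27000 Pa, q̄ = 0.016 kg/kg → 0.016 × 27000 / 9.8 = 44.08 mm
Layer 75–69 kPa: Δp = 60 hPa = 6000 Pa, q̄ = 0.01 kg/kg → 0.01 × 6000 / 9.8 = 6.12 mm
Layer 69–61 kPa: Δp = 80 hPa = 8000 Pa, q̄ = 0.0054 kg/kg → 0.0054 × 8000 / 9.8 = 4.41 mm
Layer 61–40 kPa: Δp = 210 hPa = 21000 Pa, q̄ = 0.0047 kg/kg → 0.0047 × 21000 / 9.8 = 10.07 mm
PW = 44.08 + 6.12 + 4.41 + 10.07 = 64.68 ≈ 64.7 mm.
Rainfall = ε × PW = 0.78 × 64.7 = 50.5 mm.

PW ≈ 64.7 mm; rainfall ≈ 50.5 mm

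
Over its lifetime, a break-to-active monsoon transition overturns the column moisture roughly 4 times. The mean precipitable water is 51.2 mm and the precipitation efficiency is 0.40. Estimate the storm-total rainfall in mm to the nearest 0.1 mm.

Each cycle deposits ε × PW = 0.40 × 51.2 = 20.48 mm.
Over 4 cycles: 4 × 20.48 = 81.9 mm.

rainfall ≈ 81.9 mm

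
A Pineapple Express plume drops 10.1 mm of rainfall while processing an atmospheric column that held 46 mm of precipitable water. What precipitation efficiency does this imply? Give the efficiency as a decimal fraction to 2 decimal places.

ε = rainfall / PW = 10.1 / 46 = 0.22.

ε ≈ 0.22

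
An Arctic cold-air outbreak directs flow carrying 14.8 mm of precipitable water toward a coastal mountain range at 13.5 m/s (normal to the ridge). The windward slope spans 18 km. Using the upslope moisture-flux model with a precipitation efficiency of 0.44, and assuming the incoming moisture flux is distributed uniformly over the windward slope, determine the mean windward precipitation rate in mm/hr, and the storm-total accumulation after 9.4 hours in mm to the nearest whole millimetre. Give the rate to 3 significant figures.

R ≈ 17.6 mm/hr; total ≈ 165 mm

Incoming column moisture flux per unit ridge length: F = V × PW = 13.5 × 14.8 = 199.8 mm·m/s.
Spread over the 18 km slope with efficiency ε = 0.44: R = ε·F/W = 0.44 × 199.8 / 18000 m = 4.884e-03 mm/s.
R = 4.884e-03 × 3600 = 17.6 mm/hr.
Over 9.4 h: total = 17.6 × 9.4 = 165.44 ≈ 165 mm.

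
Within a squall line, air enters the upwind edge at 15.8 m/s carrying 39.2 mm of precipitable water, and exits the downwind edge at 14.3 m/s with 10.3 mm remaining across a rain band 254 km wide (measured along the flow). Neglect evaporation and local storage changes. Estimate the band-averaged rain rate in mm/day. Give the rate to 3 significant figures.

R ≈ 161 mm/day

Column moisture flux per unit crosswind length is F = V × PW.
Inflow: F_in = 15.8 × 39.2 = 619.36 mm·m/s
Outflow: F_out = 14.3 × 10.3 = 147.29 mm·m/s
Steady-state rate R = (F_in − F_out)/L = (619.36 − 147.29) / 254000 m = 1.859e-03 mm/s.
R = 1.859e-03 × 3600 × 24 = 161 mm/day.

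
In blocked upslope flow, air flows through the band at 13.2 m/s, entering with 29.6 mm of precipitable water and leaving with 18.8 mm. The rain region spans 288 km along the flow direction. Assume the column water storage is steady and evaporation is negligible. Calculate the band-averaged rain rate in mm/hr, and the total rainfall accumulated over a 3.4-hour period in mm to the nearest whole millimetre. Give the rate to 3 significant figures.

R ≈ 1.78 mm/hr; total ≈ 6 mm

Column moisture flux per unit crosswind length is F = V × PW.
Inflow: F_in = 13.2 × 29.6 = 390.72 mm·m/s
Outflow: F_out = 13.2 × 18.8 = 248.16 mm·m/s
Steady-state rate R = (F_in − F_out)/L = (390.72 − 248.16) / 288000 m = 4.950e-04 mm/s.
R = 4.950e-04 × 3600 = 1.78 mm/hr.
Over 3.4 h: total = 1.78 × 3.4 = 6.052 ≈ 6 mm.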